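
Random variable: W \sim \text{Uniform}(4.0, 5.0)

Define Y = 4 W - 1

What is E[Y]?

For Y = 4W - 1:
E[Y] = 4 * E[W] - 1
E[W] = (4 + 5)/2 = 4.5
E[Y] = 4 * 4.5 - 1 = 17

17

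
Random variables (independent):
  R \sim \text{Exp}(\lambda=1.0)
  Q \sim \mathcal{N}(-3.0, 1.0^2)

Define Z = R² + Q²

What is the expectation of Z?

E[Z] = E[R²] + E[Q²]
E[R²] = Var(R) + E[R]² = 1 + 1 = 2
E[Q²] = Var(Q) + E[Q]² = 1 + 9 = 10
E[Z] = 2 + 10 = 12

12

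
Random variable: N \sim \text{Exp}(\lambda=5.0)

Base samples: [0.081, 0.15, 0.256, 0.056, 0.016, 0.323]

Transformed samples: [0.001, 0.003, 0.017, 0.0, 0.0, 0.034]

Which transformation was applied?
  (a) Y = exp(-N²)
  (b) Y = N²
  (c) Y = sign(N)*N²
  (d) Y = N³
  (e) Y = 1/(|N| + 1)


Checking option (d) Y = N³:
  N = 0.081 -> Y = 0.001 ✓
  N = 0.15 -> Y = 0.003 ✓
  N = 0.256 -> Y = 0.017 ✓
All samples match this transformation.

(d) N³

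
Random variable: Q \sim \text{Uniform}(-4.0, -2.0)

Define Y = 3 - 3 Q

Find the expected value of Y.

For Y = -3Q + 3:
E[Y] = -3 * E[Q] + 3
E[Q] = (-4 - 2)/2 = -3
E[Y] = -3 * (-3) + 3 = 12

12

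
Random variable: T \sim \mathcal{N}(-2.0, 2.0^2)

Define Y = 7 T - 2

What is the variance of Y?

For Y = aT + b: Var(Y) = a² * Var(T)
Var(T) = 2.0^2 = 4
Var(Y) = 7² * 4 = 49 * 4 = 196

196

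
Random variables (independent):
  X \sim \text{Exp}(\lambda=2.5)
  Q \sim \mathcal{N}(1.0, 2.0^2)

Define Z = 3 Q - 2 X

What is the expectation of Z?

E[Z] = -2*E[X] + 3*E[Q]
E[X] = 0.4
E[Q] = 1
E[Z] = -2*0.4 + 3*1 = 2.2

2.2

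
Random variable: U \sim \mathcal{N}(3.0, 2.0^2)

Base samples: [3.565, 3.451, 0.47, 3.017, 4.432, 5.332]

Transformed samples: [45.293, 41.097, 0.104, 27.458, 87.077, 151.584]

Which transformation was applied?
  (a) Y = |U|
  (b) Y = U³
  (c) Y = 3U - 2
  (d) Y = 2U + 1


Checking option (b) Y = U³:
  U = 3.565 -> Y = 45.293 ✓
  U = 3.451 -> Y = 41.097 ✓
  U = 0.47 -> Y = 0.104 ✓
All samples match this transformation.

(b) U³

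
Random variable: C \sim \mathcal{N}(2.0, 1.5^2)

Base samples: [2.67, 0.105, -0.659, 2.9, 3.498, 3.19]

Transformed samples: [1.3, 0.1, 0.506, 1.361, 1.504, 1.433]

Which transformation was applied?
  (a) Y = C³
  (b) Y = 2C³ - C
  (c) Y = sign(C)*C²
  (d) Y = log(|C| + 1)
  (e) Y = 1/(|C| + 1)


Checking option (d) Y = log(|C| + 1):
  C = 2.67 -> Y = 1.3 ✓
  C = 0.105 -> Y = 0.1 ✓
  C = -0.659 -> Y = 0.506 ✓
All samples match this transformation.

(d) log(|C| + 1)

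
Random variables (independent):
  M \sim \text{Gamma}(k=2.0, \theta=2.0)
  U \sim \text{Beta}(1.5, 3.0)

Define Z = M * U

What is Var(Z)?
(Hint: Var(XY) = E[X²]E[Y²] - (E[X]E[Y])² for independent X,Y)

Var(XY) = E[X²]E[Y²] - (E[X]E[Y])²
E[M] = 4, Var(M) = 8
E[U] = 0.33333333, Var(U) = 0.04040404
E[M²] = 8 + 4² = 24
E[U²] = 0.04040404 + 0.33333333² = 0.15151515
Var(Z) = 24*0.15151515 - (4*0.33333333)²
= 3.6363636 - 1.7777778 = 1.8585859

1.8585859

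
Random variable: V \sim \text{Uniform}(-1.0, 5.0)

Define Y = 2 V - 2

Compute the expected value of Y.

For Y = 2V - 2:
E[Y] = 2 * E[V] - 2
E[V] = (-1 + 5)/2 = 2
E[Y] = 2 * 2 - 2 = 2

2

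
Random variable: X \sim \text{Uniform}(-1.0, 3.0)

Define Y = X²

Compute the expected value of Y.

Using E[X²] = Var(X) + (E[X])²:
E[X] = 1
Var(X) = (3 + 1)^2/12 = 1.3333333
E[X²] = 1.3333333 + 1² = 1.3333333 + 1 = 2.3333333

2.3333333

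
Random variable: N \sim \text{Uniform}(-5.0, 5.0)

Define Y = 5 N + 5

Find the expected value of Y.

For Y = 5N + 5:
E[Y] = 5 * E[N] + 5
E[N] = (-5 + 5)/2 = 0
E[Y] = 5 * 0 + 5 = 5

5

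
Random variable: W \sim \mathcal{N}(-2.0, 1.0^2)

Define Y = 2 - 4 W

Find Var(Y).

For Y = aW + b: Var(Y) = a² * Var(W)
Var(W) = 1.0^2 = 1
Var(Y) = (-4)² * 1 = 16 * 1 = 16

16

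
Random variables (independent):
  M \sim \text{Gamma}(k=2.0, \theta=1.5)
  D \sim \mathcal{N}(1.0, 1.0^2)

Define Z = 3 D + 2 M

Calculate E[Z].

E[Z] = 2*E[M] + 3*E[D]
E[M] = 3
E[D] = 1
E[Z] = 2*3 + 3*1 = 9

9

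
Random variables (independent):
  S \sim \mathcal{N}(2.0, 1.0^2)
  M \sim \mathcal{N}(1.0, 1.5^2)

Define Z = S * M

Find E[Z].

For independent RVs: E[XY] = E[X]*E[Y]
E[S] = 2
E[M] = 1
E[Z] = 2 * 1 = 2

2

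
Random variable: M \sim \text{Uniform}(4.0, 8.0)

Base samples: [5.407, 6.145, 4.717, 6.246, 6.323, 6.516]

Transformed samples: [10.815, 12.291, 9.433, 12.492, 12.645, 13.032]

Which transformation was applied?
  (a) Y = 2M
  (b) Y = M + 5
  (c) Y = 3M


Checking option (a) Y = 2M:
  M = 5.407 -> Y = 10.815 ✓
  M = 6.145 -> Y = 12.291 ✓
  M = 4.717 -> Y = 9.433 ✓
All samples match this transformation.

(a) 2M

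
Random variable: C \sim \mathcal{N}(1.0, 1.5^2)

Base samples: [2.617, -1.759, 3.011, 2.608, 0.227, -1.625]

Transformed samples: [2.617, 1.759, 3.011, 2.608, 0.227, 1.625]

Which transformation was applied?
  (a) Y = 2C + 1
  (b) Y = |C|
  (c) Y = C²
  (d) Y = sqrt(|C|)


Checking option (b) Y = |C|:
  C = 2.617 -> Y = 2.617 ✓
  C = -1.759 -> Y = 1.759 ✓
  C = 3.011 -> Y = 3.011 ✓
All samples match this transformation.

(b) |C|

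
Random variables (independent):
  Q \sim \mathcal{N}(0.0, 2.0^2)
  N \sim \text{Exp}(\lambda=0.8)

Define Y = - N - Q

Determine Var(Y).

For independent RVs: Var(aX + bY) = a²Var(X) + b²Var(Y)
Var(Q) = 4
Var(N) = 1.5625
Var(Y) = (-1)²*4 + (-1)²*1.5625
= 1*4 + 1*1.5625 = 5.5625

5.5625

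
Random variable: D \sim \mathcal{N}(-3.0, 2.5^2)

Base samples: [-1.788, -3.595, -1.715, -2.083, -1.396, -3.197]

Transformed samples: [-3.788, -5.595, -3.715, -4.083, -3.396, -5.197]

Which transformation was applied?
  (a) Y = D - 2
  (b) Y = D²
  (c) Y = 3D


Checking option (a) Y = D - 2:
  D = -1.788 -> Y = -3.788 ✓
  D = -3.595 -> Y = -5.595 ✓
  D = -1.715 -> Y = -3.715 ✓
All samples match this transformation.

(a) D - 2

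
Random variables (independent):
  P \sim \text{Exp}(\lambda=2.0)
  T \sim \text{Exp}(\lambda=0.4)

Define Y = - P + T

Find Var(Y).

For independent RVs: Var(aX + bY) = a²Var(X) + b²Var(Y)
Var(P) = 0.25
Var(T) = 6.25
Var(Y) = (-1)²*0.25 + 1²*6.25
= 1*0.25 + 1*6.25 = 6.5

6.5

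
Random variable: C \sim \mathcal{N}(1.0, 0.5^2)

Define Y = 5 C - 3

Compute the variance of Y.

For Y = aC + b: Var(Y) = a² * Var(C)
Var(C) = 0.5^2 = 0.25
Var(Y) = 5² * 0.25 = 25 * 0.25 = 6.25

6.25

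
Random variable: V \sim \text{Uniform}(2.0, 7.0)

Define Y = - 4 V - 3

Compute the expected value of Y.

For Y = -4V - 3:
E[Y] = -4 * E[V] - 3
E[V] = (2 + 7)/2 = 4.5
E[Y] = -4 * 4.5 - 3 = -21

-21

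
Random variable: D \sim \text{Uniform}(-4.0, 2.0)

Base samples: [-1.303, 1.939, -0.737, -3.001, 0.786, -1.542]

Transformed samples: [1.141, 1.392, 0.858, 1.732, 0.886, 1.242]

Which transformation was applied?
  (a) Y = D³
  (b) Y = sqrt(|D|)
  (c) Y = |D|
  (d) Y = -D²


Checking option (b) Y = sqrt(|D|):
  D = -1.303 -> Y = 1.141 ✓
  D = 1.939 -> Y = 1.392 ✓
  D = -0.737 -> Y = 0.858 ✓
All samples match this transformation.

(b) sqrt(|D|)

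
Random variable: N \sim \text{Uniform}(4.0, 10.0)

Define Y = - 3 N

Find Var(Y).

For Y = aN + b: Var(Y) = a² * Var(N)
Var(N) = (10 - 4)^2/12 = 3
Var(Y) = (-3)² * 3 = 9 * 3 = 27

27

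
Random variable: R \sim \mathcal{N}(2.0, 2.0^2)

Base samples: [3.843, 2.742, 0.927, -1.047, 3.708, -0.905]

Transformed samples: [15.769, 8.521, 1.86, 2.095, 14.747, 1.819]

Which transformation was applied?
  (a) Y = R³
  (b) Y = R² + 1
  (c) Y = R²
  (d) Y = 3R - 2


Checking option (b) Y = R² + 1:
  R = 3.843 -> Y = 15.769 ✓
  R = 2.742 -> Y = 8.521 ✓
  R = 0.927 -> Y = 1.86 ✓
All samples match this transformation.

(b) R² + 1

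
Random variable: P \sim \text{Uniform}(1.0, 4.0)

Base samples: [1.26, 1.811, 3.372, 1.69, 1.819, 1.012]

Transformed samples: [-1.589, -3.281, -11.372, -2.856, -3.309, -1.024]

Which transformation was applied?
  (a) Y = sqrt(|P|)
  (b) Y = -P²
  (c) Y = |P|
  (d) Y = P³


Checking option (b) Y = -P²:
  P = 1.26 -> Y = -1.589 ✓
  P = 1.811 -> Y = -3.281 ✓
  P = 3.372 -> Y = -11.372 ✓
All samples match this transformation.

(b) -P²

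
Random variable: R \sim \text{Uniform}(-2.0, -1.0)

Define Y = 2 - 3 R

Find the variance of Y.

For Y = aR + b: Var(Y) = a² * Var(R)
Var(R) = (-1 + 2)^2/12 = 0.083333333
Var(Y) = (-3)² * 0.083333333 = 9 * 0.083333333 = 0.75

0.75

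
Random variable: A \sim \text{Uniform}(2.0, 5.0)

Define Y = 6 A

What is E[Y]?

For Y = 6A:
E[Y] = 6 * E[A]
E[A] = (2 + 5)/2 = 3.5
E[Y] = 6 * 3.5 = 21

21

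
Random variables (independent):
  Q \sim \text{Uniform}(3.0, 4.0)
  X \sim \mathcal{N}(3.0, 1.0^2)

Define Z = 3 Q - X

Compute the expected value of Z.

E[Z] = 3*E[Q] - 1*E[X]
E[Q] = 3.5
E[X] = 3
E[Z] = 3*3.5 - 1*3 = 7.5

7.5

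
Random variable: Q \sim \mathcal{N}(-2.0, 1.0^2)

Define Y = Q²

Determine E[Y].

Using E[X²] = Var(X) + (E[X])²:
E[Q] = -2
Var(Q) = 1.0^2 = 1
E[Q²] = 1 + (-2)² = 1 + 4 = 5

5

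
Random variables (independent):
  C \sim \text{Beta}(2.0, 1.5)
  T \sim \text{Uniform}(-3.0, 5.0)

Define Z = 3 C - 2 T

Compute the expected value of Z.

E[Z] = 3*E[C] - 2*E[T]
E[C] = 0.57142857
E[T] = 1
E[Z] = 3*0.57142857 - 2*1 = -0.28571429

-0.28571429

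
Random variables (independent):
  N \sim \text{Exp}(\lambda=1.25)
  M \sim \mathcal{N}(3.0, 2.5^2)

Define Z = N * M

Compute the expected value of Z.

For independent RVs: E[XY] = E[X]*E[Y]
E[N] = 0.8
E[M] = 3
E[Z] = 0.8 * 3 = 2.4

2.4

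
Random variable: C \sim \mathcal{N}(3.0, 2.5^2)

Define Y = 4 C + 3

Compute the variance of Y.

For Y = aC + b: Var(Y) = a² * Var(C)
Var(C) = 2.5^2 = 6.25
Var(Y) = 4² * 6.25 = 16 * 6.25 = 100

100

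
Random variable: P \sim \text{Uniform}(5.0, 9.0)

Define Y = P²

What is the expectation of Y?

E[P²] = Var(P) + (E[P])² = 1.3333333 + 49 = 50.333333

50.333333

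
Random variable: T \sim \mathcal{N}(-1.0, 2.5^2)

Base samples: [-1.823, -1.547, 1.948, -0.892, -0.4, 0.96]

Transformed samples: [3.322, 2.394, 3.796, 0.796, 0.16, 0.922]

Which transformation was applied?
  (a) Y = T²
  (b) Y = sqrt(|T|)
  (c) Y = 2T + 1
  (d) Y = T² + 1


Checking option (a) Y = T²:
  T = -1.823 -> Y = 3.322 ✓
  T = -1.547 -> Y = 2.394 ✓
  T = 1.948 -> Y = 3.796 ✓
All samples match this transformation.

(a) T²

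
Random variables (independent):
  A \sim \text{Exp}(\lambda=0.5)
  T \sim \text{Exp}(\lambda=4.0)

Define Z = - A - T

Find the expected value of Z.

E[Z] = -1*E[A] - 1*E[T]
E[A] = 2
E[T] = 0.25
E[Z] = -1*2 - 1*0.25 = -2.25

-2.25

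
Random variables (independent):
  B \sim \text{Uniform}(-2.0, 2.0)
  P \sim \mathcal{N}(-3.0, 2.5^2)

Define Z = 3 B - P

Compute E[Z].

E[Z] = 3*E[B] - 1*E[P]
E[B] = 0
E[P] = -3
E[Z] = 3*0 - 1*(-3) = 3

3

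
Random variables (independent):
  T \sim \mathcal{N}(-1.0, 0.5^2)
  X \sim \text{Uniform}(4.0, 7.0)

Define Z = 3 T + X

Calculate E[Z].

E[Z] = 3*E[T] + 1*E[X]
E[T] = -1
E[X] = 5.5
E[Z] = 3*(-1) + 1*5.5 = 2.5

2.5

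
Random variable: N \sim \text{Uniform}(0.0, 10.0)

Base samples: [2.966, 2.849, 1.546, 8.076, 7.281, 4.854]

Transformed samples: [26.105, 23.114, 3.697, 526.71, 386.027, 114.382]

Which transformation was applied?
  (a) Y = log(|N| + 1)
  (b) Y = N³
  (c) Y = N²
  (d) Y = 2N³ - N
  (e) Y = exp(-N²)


Checking option (b) Y = N³:
  N = 2.966 -> Y = 26.105 ✓
  N = 2.849 -> Y = 23.114 ✓
  N = 1.546 -> Y = 3.697 ✓
All samples match this transformation.

(b) N³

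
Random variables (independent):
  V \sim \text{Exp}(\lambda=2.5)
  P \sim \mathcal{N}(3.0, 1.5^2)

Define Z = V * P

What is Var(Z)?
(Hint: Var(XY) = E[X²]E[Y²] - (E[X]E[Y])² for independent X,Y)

Var(XY) = E[X²]E[Y²] - (E[X]E[Y])²
E[V] = 0.4, Var(V) = 0.16
E[P] = 3, Var(P) = 2.25
E[V²] = 0.16 + 0.4² = 0.32
E[P²] = 2.25 + 3² = 11.25
Var(Z) = 0.32*11.25 - (0.4*3)²
= 3.6 - 1.44 = 2.16

2.16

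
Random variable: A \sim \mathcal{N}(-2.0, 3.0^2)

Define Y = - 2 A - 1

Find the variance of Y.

For Y = aA + b: Var(Y) = a² * Var(A)
Var(A) = 3.0^2 = 9
Var(Y) = (-2)² * 9 = 4 * 9 = 36

36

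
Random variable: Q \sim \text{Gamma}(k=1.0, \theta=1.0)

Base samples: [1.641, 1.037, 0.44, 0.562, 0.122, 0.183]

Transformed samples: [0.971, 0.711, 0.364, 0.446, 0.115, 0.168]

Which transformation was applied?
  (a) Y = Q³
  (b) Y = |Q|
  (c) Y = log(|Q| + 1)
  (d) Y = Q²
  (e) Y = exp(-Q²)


Checking option (c) Y = log(|Q| + 1):
  Q = 1.641 -> Y = 0.971 ✓
  Q = 1.037 -> Y = 0.711 ✓
  Q = 0.44 -> Y = 0.364 ✓
All samples match this transformation.

(c) log(|Q| + 1)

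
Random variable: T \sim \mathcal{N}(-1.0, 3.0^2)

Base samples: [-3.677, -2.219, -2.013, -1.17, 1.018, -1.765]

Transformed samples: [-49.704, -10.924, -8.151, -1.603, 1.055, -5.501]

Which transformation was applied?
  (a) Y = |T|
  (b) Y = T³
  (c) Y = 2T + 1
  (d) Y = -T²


Checking option (b) Y = T³:
  T = -3.677 -> Y = -49.704 ✓
  T = -2.219 -> Y = -10.924 ✓
  T = -2.013 -> Y = -8.151 ✓
All samples match this transformation.

(b) T³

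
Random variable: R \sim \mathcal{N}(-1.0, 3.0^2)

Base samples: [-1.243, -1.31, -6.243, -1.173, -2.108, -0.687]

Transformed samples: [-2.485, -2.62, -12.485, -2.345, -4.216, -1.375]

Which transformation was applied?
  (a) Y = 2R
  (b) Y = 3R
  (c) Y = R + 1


Checking option (a) Y = 2R:
  R = -1.243 -> Y = -2.485 ✓
  R = -1.31 -> Y = -2.62 ✓
  R = -6.243 -> Y = -12.485 ✓
All samples match this transformation.

(a) 2R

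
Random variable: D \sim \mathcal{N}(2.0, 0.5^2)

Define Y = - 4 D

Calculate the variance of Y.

For Y = aD + b: Var(Y) = a² * Var(D)
Var(D) = 0.5^2 = 0.25
Var(Y) = (-4)² * 0.25 = 16 * 0.25 = 4

4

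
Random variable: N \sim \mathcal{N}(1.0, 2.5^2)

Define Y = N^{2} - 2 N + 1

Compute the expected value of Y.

E[Y] = 1*E[N²] - 2*E[N] + 1
E[N] = 1
E[N²] = Var(N) + (E[N])² = 6.25 + 1 = 7.25
E[Y] = 1*7.25 - 2*1 + 1 = 6.25

6.25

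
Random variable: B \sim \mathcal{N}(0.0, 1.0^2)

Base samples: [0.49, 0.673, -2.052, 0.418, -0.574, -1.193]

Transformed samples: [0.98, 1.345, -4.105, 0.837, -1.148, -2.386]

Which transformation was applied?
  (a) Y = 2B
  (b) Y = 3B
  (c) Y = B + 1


Checking option (a) Y = 2B:
  B = 0.49 -> Y = 0.98 ✓
  B = 0.673 -> Y = 1.345 ✓
  B = -2.052 -> Y = -4.105 ✓
All samples match this transformation.

(a) 2B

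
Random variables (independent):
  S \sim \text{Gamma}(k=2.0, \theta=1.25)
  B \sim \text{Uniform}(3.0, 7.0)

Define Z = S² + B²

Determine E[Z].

E[Z] = E[S²] + E[B²]
E[S²] = Var(S) + E[S]² = 3.125 + 6.25 = 9.375
E[B²] = Var(B) + E[B]² = 1.3333333 + 25 = 26.333333
E[Z] = 9.375 + 26.333333 = 35.708333

35.708333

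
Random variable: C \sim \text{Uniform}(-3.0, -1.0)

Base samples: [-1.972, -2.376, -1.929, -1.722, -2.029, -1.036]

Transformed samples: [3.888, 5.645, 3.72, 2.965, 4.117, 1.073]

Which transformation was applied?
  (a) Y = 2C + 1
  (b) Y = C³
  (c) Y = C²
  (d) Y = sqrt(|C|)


Checking option (c) Y = C²:
  C = -1.972 -> Y = 3.888 ✓
  C = -2.376 -> Y = 5.645 ✓
  C = -1.929 -> Y = 3.72 ✓
All samples match this transformation.

(c) C²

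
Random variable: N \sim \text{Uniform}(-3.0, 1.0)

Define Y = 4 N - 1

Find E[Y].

For Y = 4N - 1:
E[Y] = 4 * E[N] - 1
E[N] = (-3 + 1)/2 = -1
E[Y] = 4 * (-1) - 1 = -5

-5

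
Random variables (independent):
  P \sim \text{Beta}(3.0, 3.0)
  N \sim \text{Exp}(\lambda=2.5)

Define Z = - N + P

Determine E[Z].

E[Z] = 1*E[P] - 1*E[N]
E[P] = 0.5
E[N] = 0.4
E[Z] = 1*0.5 - 1*0.4 = 0.1

0.1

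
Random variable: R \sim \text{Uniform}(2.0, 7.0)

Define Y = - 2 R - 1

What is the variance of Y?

For Y = aR + b: Var(Y) = a² * Var(R)
Var(R) = (7 - 2)^2/12 = 2.0833333
Var(Y) = (-2)² * 2.0833333 = 4 * 2.0833333 = 8.3333333

8.3333333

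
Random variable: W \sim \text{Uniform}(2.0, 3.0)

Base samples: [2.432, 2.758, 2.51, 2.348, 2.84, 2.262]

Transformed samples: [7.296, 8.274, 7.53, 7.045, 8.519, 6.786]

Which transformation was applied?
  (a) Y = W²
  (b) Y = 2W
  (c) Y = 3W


Checking option (c) Y = 3W:
  W = 2.432 -> Y = 7.296 ✓
  W = 2.758 -> Y = 8.274 ✓
  W = 2.51 -> Y = 7.53 ✓
All samples match this transformation.

(c) 3W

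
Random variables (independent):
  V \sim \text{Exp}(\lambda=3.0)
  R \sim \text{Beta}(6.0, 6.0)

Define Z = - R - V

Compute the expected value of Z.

E[Z] = -1*E[V] - 1*E[R]
E[V] = 0.33333333
E[R] = 0.5
E[Z] = -1*0.33333333 - 1*0.5 = -0.83333333

-0.83333333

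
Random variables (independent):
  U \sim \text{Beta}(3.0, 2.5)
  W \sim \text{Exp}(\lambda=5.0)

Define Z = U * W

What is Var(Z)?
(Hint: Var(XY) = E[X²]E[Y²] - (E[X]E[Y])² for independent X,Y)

Var(XY) = E[X²]E[Y²] - (E[X]E[Y])²
E[U] = 0.54545455, Var(U) = 0.038143675
E[W] = 0.2, Var(W) = 0.04
E[U²] = 0.038143675 + 0.54545455² = 0.33566434
E[W²] = 0.04 + 0.2² = 0.08
Var(Z) = 0.33566434*0.08 - (0.54545455*0.2)²
= 0.026853147 - 0.011900826 = 0.01495232

0.01495232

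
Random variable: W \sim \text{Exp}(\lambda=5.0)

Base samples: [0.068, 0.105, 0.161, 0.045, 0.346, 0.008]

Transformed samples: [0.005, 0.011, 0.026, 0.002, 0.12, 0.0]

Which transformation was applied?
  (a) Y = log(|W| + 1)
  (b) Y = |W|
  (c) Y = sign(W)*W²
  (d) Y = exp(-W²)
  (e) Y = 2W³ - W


Checking option (c) Y = sign(W)*W²:
  W = 0.068 -> Y = 0.005 ✓
  W = 0.105 -> Y = 0.011 ✓
  W = 0.161 -> Y = 0.026 ✓
All samples match this transformation.

(c) sign(W)*W²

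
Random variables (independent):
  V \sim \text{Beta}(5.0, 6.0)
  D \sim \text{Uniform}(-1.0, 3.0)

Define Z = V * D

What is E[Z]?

For independent RVs: E[XY] = E[X]*E[Y]
E[V] = 0.45454545
E[D] = 1
E[Z] = 0.45454545 * 1 = 0.45454545

0.45454545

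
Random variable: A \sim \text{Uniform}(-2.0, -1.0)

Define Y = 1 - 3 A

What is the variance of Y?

For Y = aA + b: Var(Y) = a² * Var(A)
Var(A) = (-1 + 2)^2/12 = 0.083333333
Var(Y) = (-3)² * 0.083333333 = 9 * 0.083333333 = 0.75

0.75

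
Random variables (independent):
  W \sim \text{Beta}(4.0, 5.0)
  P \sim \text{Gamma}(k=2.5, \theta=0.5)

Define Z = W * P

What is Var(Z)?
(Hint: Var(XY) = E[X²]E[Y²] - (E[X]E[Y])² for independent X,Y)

Var(XY) = E[X²]E[Y²] - (E[X]E[Y])²
E[W] = 0.44444444, Var(W) = 0.024691358
E[P] = 1.25, Var(P) = 0.625
E[W²] = 0.024691358 + 0.44444444² = 0.22222222
E[P²] = 0.625 + 1.25² = 2.1875
Var(Z) = 0.22222222*2.1875 - (0.44444444*1.25)²
= 0.48611111 - 0.30864198 = 0.17746914

0.17746914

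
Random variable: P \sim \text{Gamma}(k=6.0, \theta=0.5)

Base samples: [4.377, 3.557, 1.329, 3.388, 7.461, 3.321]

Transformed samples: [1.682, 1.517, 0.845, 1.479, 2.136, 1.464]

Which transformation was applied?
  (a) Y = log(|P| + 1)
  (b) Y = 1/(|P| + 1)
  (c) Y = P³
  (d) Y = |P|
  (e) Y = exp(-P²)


Checking option (a) Y = log(|P| + 1):
  P = 4.377 -> Y = 1.682 ✓
  P = 3.557 -> Y = 1.517 ✓
  P = 1.329 -> Y = 0.845 ✓
All samples match this transformation.

(a) log(|P| + 1)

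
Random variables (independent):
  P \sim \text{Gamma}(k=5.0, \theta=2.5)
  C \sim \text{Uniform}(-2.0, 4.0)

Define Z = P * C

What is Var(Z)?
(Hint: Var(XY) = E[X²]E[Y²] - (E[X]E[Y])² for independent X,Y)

Var(XY) = E[X²]E[Y²] - (E[X]E[Y])²
E[P] = 12.5, Var(P) = 31.25
E[C] = 1, Var(C) = 3
E[P²] = 31.25 + 12.5² = 187.5
E[C²] = 3 + 1² = 4
Var(Z) = 187.5*4 - (12.5*1)²
= 750 - 156.25 = 593.75

593.75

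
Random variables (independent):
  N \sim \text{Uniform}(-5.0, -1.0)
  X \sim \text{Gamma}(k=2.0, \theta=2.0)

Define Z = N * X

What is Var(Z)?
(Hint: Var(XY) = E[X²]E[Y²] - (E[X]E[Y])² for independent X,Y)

Var(XY) = E[X²]E[Y²] - (E[X]E[Y])²
E[N] = -3, Var(N) = 1.3333333
E[X] = 4, Var(X) = 8
E[N²] = 1.3333333 + (-3)² = 10.333333
E[X²] = 8 + 4² = 24
Var(Z) = 10.333333*24 - (-3*4)²
= 248 - 144 = 104

104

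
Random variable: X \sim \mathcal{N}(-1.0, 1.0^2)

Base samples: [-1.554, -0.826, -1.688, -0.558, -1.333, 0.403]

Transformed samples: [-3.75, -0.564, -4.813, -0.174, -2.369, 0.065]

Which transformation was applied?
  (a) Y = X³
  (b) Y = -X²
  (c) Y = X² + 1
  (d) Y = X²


Checking option (a) Y = X³:
  X = -1.554 -> Y = -3.75 ✓
  X = -0.826 -> Y = -0.564 ✓
  X = -1.688 -> Y = -4.813 ✓
All samples match this transformation.

(a) X³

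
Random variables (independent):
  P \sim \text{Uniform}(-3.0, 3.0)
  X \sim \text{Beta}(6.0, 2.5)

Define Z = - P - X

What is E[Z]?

E[Z] = -1*E[P] - 1*E[X]
E[P] = 0
E[X] = 0.70588235
E[Z] = -1*0 - 1*0.70588235 = -0.70588235

-0.70588235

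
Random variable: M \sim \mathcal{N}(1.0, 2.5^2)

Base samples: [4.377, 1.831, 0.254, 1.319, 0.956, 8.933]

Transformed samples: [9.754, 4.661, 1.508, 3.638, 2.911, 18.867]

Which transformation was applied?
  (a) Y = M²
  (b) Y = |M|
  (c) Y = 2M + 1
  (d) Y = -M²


Checking option (c) Y = 2M + 1:
  M = 4.377 -> Y = 9.754 ✓
  M = 1.831 -> Y = 4.661 ✓
  M = 0.254 -> Y = 1.508 ✓
All samples match this transformation.

(c) 2M + 1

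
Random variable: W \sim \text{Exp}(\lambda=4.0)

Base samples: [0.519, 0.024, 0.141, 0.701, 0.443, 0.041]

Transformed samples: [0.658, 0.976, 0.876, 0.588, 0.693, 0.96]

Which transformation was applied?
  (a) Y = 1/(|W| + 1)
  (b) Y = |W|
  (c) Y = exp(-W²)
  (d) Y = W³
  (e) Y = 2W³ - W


Checking option (a) Y = 1/(|W| + 1):
  W = 0.519 -> Y = 0.658 ✓
  W = 0.024 -> Y = 0.976 ✓
  W = 0.141 -> Y = 0.876 ✓
All samples match this transformation.

(a) 1/(|W| + 1)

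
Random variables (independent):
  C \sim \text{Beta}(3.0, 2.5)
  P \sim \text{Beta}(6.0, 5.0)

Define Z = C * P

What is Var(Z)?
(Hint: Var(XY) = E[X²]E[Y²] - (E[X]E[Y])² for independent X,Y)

Var(XY) = E[X²]E[Y²] - (E[X]E[Y])²
E[C] = 0.54545455, Var(C) = 0.038143675
E[P] = 0.54545455, Var(P) = 0.020661157
E[C²] = 0.038143675 + 0.54545455² = 0.33566434
E[P²] = 0.020661157 + 0.54545455² = 0.31818182
Var(Z) = 0.33566434*0.31818182 - (0.54545455*0.54545455)²
= 0.10680229 - 0.088518544 = 0.018283745

0.018283745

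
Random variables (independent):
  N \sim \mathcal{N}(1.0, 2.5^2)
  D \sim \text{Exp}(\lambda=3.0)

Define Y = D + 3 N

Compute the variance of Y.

For independent RVs: Var(aX + bY) = a²Var(X) + b²Var(Y)
Var(N) = 6.25
Var(D) = 0.11111111
Var(Y) = 3²*6.25 + 1²*0.11111111
= 9*6.25 + 1*0.11111111 = 56.361111

56.361111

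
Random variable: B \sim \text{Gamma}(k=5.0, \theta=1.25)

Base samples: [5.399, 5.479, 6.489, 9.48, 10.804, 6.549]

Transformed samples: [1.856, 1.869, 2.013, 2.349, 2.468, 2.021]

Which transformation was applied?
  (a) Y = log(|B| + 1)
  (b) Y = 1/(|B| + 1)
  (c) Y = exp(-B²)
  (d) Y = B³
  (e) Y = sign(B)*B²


Checking option (a) Y = log(|B| + 1):
  B = 5.399 -> Y = 1.856 ✓
  B = 5.479 -> Y = 1.869 ✓
  B = 6.489 -> Y = 2.013 ✓
All samples match this transformation.

(a) log(|B| + 1)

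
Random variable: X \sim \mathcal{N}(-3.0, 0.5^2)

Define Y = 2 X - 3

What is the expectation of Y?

For Y = 2X - 3:
E[Y] = 2 * E[X] - 3
E[X] = -3.0 = -3
E[Y] = 2 * (-3) - 3 = -9

-9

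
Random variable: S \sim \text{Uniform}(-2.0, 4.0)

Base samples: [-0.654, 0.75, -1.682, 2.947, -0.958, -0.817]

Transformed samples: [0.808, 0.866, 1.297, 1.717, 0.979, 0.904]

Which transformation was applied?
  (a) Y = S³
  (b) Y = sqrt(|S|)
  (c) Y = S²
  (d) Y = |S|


Checking option (b) Y = sqrt(|S|):
  S = -0.654 -> Y = 0.808 ✓
  S = 0.75 -> Y = 0.866 ✓
  S = -1.682 -> Y = 1.297 ✓
All samples match this transformation.

(b) sqrt(|S|)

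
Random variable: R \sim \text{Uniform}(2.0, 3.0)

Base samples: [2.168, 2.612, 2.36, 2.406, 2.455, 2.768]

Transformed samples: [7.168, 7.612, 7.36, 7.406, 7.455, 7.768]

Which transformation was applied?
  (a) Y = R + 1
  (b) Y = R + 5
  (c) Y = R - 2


Checking option (b) Y = R + 5:
  R = 2.168 -> Y = 7.168 ✓
  R = 2.612 -> Y = 7.612 ✓
  R = 2.36 -> Y = 7.36 ✓
All samples match this transformation.

(b) R + 5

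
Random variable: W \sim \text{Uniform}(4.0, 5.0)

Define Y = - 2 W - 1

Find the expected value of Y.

For Y = -2W - 1:
E[Y] = -2 * E[W] - 1
E[W] = (4 + 5)/2 = 4.5
E[Y] = -2 * 4.5 - 1 = -10

-10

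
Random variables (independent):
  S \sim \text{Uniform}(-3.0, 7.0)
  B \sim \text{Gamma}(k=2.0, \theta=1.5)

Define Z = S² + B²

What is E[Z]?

E[Z] = E[S²] + E[B²]
E[S²] = Var(S) + E[S]² = 8.3333333 + 4 = 12.333333
E[B²] = Var(B) + E[B]² = 4.5 + 9 = 13.5
E[Z] = 12.333333 + 13.5 = 25.833333

25.833333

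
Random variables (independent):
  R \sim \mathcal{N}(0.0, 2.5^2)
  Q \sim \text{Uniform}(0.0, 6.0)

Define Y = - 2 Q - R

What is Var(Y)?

For independent RVs: Var(aX + bY) = a²Var(X) + b²Var(Y)
Var(R) = 6.25
Var(Q) = 3
Var(Y) = (-1)²*6.25 + (-2)²*3
= 1*6.25 + 4*3 = 18.25

18.25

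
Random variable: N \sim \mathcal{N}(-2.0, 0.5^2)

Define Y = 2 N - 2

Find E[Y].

For Y = 2N - 2:
E[Y] = 2 * E[N] - 2
E[N] = -2.0 = -2
E[Y] = 2 * (-2) - 2 = -6

-6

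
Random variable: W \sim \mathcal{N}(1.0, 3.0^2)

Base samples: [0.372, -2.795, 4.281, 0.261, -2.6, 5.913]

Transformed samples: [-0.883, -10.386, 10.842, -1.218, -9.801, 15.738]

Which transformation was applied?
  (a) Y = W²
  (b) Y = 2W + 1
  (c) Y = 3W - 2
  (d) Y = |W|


Checking option (c) Y = 3W - 2:
  W = 0.372 -> Y = -0.883 ✓
  W = -2.795 -> Y = -10.386 ✓
  W = 4.281 -> Y = 10.842 ✓
All samples match this transformation.

(c) 3W - 2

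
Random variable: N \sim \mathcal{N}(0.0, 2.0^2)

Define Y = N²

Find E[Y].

Using E[X²] = Var(X) + (E[X])²:
E[N] = 0
Var(N) = 2.0^2 = 4
E[N²] = 4 + 0² = 4 + 0 = 4

4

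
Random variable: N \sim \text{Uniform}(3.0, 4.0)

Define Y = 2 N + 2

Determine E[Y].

For Y = 2N + 2:
E[Y] = 2 * E[N] + 2
E[N] = (3 + 4)/2 = 3.5
E[Y] = 2 * 3.5 + 2 = 9

9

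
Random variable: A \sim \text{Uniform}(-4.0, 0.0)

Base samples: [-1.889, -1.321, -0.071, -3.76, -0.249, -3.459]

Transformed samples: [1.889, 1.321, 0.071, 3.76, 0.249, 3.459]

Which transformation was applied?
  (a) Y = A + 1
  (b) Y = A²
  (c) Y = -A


Checking option (c) Y = -A:
  A = -1.889 -> Y = 1.889 ✓
  A = -1.321 -> Y = 1.321 ✓
  A = -0.071 -> Y = 0.071 ✓
All samples match this transformation.

(c) -A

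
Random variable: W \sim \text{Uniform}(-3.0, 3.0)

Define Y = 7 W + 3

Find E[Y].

For Y = 7W + 3:
E[Y] = 7 * E[W] + 3
E[W] = (-3 + 3)/2 = 0
E[Y] = 7 * 0 + 3 = 3

3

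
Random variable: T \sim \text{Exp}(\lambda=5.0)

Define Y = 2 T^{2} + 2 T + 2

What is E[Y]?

E[Y] = 2*E[T²] + 2*E[T] + 2
E[T] = 0.2
E[T²] = Var(T) + (E[T])² = 0.04 + 0.04 = 0.08
E[Y] = 2*0.08 + 2*0.2 + 2 = 2.56

2.56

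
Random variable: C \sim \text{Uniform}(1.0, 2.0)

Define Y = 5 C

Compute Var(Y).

For Y = aC + b: Var(Y) = a² * Var(C)
Var(C) = (2 - 1)^2/12 = 0.083333333
Var(Y) = 5² * 0.083333333 = 25 * 0.083333333 = 2.0833333

2.0833333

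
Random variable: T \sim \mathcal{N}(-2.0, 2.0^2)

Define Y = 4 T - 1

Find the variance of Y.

For Y = aT + b: Var(Y) = a² * Var(T)
Var(T) = 2.0^2 = 4
Var(Y) = 4² * 4 = 16 * 4 = 64

64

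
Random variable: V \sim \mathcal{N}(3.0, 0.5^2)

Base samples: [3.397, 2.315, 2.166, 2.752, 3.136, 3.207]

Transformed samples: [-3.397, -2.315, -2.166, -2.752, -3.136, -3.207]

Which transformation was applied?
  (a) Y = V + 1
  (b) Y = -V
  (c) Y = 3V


Checking option (b) Y = -V:
  V = 3.397 -> Y = -3.397 ✓
  V = 2.315 -> Y = -2.315 ✓
  V = 2.166 -> Y = -2.166 ✓
All samples match this transformation.

(b) -V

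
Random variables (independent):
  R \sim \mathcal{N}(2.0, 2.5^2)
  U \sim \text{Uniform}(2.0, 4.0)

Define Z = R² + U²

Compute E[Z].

E[Z] = E[R²] + E[U²]
E[R²] = Var(R) + E[R]² = 6.25 + 4 = 10.25
E[U²] = Var(U) + E[U]² = 0.33333333 + 9 = 9.3333333
E[Z] = 10.25 + 9.3333333 = 19.583333

19.583333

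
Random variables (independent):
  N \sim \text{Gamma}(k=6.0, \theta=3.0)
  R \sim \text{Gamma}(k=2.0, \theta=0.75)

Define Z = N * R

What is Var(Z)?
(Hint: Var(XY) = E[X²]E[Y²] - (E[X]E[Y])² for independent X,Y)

Var(XY) = E[X²]E[Y²] - (E[X]E[Y])²
E[N] = 18, Var(N) = 54
E[R] = 1.5, Var(R) = 1.125
E[N²] = 54 + 18² = 378
E[R²] = 1.125 + 1.5² = 3.375
Var(Z) = 378*3.375 - (18*1.5)²
= 1275.75 - 729 = 546.75

546.75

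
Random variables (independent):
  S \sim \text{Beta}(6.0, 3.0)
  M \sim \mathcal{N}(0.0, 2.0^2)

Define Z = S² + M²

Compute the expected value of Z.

E[Z] = E[S²] + E[M²]
E[S²] = Var(S) + E[S]² = 0.022222222 + 0.44444444 = 0.46666667
E[M²] = Var(M) + E[M]² = 4 + 0 = 4
E[Z] = 0.46666667 + 4 = 4.4666667

4.4666667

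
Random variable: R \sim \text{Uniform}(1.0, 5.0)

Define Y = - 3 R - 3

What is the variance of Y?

For Y = aR + b: Var(Y) = a² * Var(R)
Var(R) = (5 - 1)^2/12 = 1.3333333
Var(Y) = (-3)² * 1.3333333 = 9 * 1.3333333 = 12

12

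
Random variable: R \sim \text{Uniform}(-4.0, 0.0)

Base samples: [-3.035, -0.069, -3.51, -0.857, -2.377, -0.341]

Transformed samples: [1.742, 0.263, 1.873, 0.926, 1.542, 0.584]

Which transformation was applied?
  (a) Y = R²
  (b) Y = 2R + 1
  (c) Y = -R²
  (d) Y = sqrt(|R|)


Checking option (d) Y = sqrt(|R|):
  R = -3.035 -> Y = 1.742 ✓
  R = -0.069 -> Y = 0.263 ✓
  R = -3.51 -> Y = 1.873 ✓
All samples match this transformation.

(d) sqrt(|R|)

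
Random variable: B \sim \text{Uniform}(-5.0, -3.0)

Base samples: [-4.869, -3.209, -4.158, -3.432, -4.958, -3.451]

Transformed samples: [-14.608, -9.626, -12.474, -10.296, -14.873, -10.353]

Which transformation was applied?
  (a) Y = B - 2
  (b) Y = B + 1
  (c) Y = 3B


Checking option (c) Y = 3B:
  B = -4.869 -> Y = -14.608 ✓
  B = -3.209 -> Y = -9.626 ✓
  B = -4.158 -> Y = -12.474 ✓
All samples match this transformation.

(c) 3B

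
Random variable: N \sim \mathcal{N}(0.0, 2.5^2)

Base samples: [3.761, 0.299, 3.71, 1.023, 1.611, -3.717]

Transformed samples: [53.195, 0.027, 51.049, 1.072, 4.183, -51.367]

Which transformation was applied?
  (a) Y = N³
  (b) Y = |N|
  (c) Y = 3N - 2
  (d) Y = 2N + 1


Checking option (a) Y = N³:
  N = 3.761 -> Y = 53.195 ✓
  N = 0.299 -> Y = 0.027 ✓
  N = 3.71 -> Y = 51.049 ✓
All samples match this transformation.

(a) N³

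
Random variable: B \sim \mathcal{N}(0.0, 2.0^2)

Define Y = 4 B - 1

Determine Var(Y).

For Y = aB + b: Var(Y) = a² * Var(B)
Var(B) = 2.0^2 = 4
Var(Y) = 4² * 4 = 16 * 4 = 64

64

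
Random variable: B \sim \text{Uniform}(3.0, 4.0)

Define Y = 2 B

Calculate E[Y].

For Y = 2B:
E[Y] = 2 * E[B]
E[B] = (3 + 4)/2 = 3.5
E[Y] = 2 * 3.5 = 7

7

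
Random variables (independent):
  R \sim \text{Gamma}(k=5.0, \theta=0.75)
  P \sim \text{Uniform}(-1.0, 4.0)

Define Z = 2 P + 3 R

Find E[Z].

E[Z] = 3*E[R] + 2*E[P]
E[R] = 3.75
E[P] = 1.5
E[Z] = 3*3.75 + 2*1.5 = 14.25

14.25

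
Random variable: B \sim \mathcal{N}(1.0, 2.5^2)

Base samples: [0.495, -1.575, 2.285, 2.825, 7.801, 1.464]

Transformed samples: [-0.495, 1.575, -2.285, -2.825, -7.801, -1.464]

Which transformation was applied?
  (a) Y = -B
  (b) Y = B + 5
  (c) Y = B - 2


Checking option (a) Y = -B:
  B = 0.495 -> Y = -0.495 ✓
  B = -1.575 -> Y = 1.575 ✓
  B = 2.285 -> Y = -2.285 ✓
All samples match this transformation.

(a) -B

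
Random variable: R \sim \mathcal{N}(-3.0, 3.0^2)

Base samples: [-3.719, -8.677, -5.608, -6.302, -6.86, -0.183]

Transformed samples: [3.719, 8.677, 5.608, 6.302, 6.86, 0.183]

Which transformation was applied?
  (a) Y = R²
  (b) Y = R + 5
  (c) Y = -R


Checking option (c) Y = -R:
  R = -3.719 -> Y = 3.719 ✓
  R = -8.677 -> Y = 8.677 ✓
  R = -5.608 -> Y = 5.608 ✓
All samples match this transformation.

(c) -R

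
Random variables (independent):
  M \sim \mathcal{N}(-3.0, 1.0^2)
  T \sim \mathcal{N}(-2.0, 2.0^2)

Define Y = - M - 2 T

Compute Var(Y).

For independent RVs: Var(aX + bY) = a²Var(X) + b²Var(Y)
Var(M) = 1
Var(T) = 4
Var(Y) = (-1)²*1 + (-2)²*4
= 1*1 + 4*4 = 17

17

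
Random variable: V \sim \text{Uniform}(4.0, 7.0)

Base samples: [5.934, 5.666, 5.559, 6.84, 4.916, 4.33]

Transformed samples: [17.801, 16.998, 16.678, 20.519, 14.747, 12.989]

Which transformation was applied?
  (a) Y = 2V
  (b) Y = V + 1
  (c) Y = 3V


Checking option (c) Y = 3V:
  V = 5.934 -> Y = 17.801 ✓
  V = 5.666 -> Y = 16.998 ✓
  V = 5.559 -> Y = 16.678 ✓
All samples match this transformation.

(c) 3V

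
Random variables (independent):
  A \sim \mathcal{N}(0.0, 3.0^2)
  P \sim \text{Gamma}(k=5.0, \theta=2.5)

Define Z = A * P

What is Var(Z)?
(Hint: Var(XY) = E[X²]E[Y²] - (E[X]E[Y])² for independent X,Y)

Var(XY) = E[X²]E[Y²] - (E[X]E[Y])²
E[A] = 0, Var(A) = 9
E[P] = 12.5, Var(P) = 31.25
E[A²] = 9 + 0² = 9
E[P²] = 31.25 + 12.5² = 187.5
Var(Z) = 9*187.5 - (0*12.5)²
= 1687.5 - 0 = 1687.5

1687.5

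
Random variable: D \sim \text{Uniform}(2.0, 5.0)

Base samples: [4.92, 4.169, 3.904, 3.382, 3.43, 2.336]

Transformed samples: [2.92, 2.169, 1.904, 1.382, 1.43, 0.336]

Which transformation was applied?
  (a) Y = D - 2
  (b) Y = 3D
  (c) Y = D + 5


Checking option (a) Y = D - 2:
  D = 4.92 -> Y = 2.92 ✓
  D = 4.169 -> Y = 2.169 ✓
  D = 3.904 -> Y = 1.904 ✓
All samples match this transformation.

(a) D - 2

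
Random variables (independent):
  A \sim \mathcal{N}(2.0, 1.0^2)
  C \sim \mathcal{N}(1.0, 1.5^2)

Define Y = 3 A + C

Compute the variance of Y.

For independent RVs: Var(aX + bY) = a²Var(X) + b²Var(Y)
Var(A) = 1
Var(C) = 2.25
Var(Y) = 3²*1 + 1²*2.25
= 9*1 + 1*2.25 = 11.25

11.25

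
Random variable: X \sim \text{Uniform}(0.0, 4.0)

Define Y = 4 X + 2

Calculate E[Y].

For Y = 4X + 2:
E[Y] = 4 * E[X] + 2
E[X] = (0 + 4)/2 = 2
E[Y] = 4 * 2 + 2 = 10

10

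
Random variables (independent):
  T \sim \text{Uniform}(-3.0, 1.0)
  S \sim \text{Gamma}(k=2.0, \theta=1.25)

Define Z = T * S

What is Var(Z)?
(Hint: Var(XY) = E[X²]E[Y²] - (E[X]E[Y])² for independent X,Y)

Var(XY) = E[X²]E[Y²] - (E[X]E[Y])²
E[T] = -1, Var(T) = 1.3333333
E[S] = 2.5, Var(S) = 3.125
E[T²] = 1.3333333 + (-1)² = 2.3333333
E[S²] = 3.125 + 2.5² = 9.375
Var(Z) = 2.3333333*9.375 - (-1*2.5)²
= 21.875 - 6.25 = 15.625

15.625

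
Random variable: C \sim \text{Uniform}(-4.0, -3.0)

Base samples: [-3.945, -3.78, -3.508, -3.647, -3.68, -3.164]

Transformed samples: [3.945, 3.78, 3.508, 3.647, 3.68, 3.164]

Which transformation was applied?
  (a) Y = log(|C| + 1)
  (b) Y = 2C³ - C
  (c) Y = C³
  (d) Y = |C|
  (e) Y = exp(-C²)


Checking option (d) Y = |C|:
  C = -3.945 -> Y = 3.945 ✓
  C = -3.78 -> Y = 3.78 ✓
  C = -3.508 -> Y = 3.508 ✓
All samples match this transformation.

(d) |C|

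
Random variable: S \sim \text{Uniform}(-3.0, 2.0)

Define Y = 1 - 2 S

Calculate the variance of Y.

For Y = aS + b: Var(Y) = a² * Var(S)
Var(S) = (2 + 3)^2/12 = 2.0833333
Var(Y) = (-2)² * 2.0833333 = 4 * 2.0833333 = 8.3333333

8.3333333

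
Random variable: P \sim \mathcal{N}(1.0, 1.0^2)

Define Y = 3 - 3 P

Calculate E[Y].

For Y = -3P + 3:
E[Y] = -3 * E[P] + 3
E[P] = 1.0 = 1
E[Y] = -3 * 1 + 3 = 0

0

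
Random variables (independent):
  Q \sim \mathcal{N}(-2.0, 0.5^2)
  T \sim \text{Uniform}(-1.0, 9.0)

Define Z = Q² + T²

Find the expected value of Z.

E[Z] = E[Q²] + E[T²]
E[Q²] = Var(Q) + E[Q]² = 0.25 + 4 = 4.25
E[T²] = Var(T) + E[T]² = 8.3333333 + 16 = 24.333333
E[Z] = 4.25 + 24.333333 = 28.583333

28.583333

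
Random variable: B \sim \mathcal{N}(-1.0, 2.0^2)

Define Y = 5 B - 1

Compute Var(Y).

For Y = aB + b: Var(Y) = a² * Var(B)
Var(B) = 2.0^2 = 4
Var(Y) = 5² * 4 = 25 * 4 = 100

100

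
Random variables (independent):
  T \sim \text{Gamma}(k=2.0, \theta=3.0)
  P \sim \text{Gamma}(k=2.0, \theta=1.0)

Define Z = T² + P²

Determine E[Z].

E[Z] = E[T²] + E[P²]
E[T²] = Var(T) + E[T]² = 18 + 36 = 54
E[P²] = Var(P) + E[P]² = 2 + 4 = 6
E[Z] = 54 + 6 = 60

60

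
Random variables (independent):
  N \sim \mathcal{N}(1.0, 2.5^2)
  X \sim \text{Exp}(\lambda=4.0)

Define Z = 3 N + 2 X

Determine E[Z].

E[Z] = 3*E[N] + 2*E[X]
E[N] = 1
E[X] = 0.25
E[Z] = 3*1 + 2*0.25 = 3.5

3.5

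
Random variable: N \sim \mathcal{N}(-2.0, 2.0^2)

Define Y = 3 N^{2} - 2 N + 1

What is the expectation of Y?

E[Y] = 3*E[N²] - 2*E[N] + 1
E[N] = -2
E[N²] = Var(N) + (E[N])² = 4 + 4 = 8
E[Y] = 3*8 - 2*(-2) + 1 = 29

29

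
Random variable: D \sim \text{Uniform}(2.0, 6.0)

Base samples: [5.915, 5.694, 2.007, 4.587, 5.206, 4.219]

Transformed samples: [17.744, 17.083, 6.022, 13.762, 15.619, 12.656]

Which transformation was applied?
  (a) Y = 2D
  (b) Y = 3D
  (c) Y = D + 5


Checking option (b) Y = 3D:
  D = 5.915 -> Y = 17.744 ✓
  D = 5.694 -> Y = 17.083 ✓
  D = 2.007 -> Y = 6.022 ✓
All samples match this transformation.

(b) 3D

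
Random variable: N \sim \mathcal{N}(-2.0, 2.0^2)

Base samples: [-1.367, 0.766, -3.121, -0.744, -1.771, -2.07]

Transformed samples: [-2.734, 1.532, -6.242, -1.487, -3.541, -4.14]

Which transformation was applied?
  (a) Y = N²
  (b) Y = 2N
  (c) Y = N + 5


Checking option (b) Y = 2N:
  N = -1.367 -> Y = -2.734 ✓
  N = 0.766 -> Y = 1.532 ✓
  N = -3.121 -> Y = -6.242 ✓
All samples match this transformation.

(b) 2N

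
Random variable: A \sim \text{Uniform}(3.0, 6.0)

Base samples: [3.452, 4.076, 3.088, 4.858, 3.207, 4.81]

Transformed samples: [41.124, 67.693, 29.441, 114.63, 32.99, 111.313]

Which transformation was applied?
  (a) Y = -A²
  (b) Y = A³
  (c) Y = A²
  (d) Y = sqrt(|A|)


Checking option (b) Y = A³:
  A = 3.452 -> Y = 41.124 ✓
  A = 4.076 -> Y = 67.693 ✓
  A = 3.088 -> Y = 29.441 ✓
All samples match this transformation.

(b) A³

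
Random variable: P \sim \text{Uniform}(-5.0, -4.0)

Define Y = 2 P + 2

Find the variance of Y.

For Y = aP + b: Var(Y) = a² * Var(P)
Var(P) = (-4 + 5)^2/12 = 0.083333333
Var(Y) = 2² * 0.083333333 = 4 * 0.083333333 = 0.33333333

0.33333333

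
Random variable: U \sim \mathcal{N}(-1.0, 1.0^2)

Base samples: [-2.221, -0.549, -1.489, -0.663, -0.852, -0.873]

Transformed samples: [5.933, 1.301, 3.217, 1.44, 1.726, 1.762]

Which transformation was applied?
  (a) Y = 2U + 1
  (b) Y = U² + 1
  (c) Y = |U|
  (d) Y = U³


Checking option (b) Y = U² + 1:
  U = -2.221 -> Y = 5.933 ✓
  U = -0.549 -> Y = 1.301 ✓
  U = -1.489 -> Y = 3.217 ✓
All samples match this transformation.

(b) U² + 1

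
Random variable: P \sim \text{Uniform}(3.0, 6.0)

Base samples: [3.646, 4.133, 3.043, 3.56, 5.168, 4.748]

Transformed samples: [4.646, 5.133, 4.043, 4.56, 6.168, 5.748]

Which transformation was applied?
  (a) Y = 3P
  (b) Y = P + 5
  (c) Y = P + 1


Checking option (c) Y = P + 1:
  P = 3.646 -> Y = 4.646 ✓
  P = 4.133 -> Y = 5.133 ✓
  P = 3.043 -> Y = 4.043 ✓
All samples match this transformation.

(c) P + 1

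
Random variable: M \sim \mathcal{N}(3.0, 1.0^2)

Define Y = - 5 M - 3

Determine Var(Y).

For Y = aM + b: Var(Y) = a² * Var(M)
Var(M) = 1.0^2 = 1
Var(Y) = (-5)² * 1 = 25 * 1 = 25

25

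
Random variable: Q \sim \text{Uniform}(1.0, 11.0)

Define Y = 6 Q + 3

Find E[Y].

For Y = 6Q + 3:
E[Y] = 6 * E[Q] + 3
E[Q] = (1 + 11)/2 = 6
E[Y] = 6 * 6 + 3 = 39

39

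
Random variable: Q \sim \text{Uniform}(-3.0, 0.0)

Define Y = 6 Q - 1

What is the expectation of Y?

For Y = 6Q - 1:
E[Y] = 6 * E[Q] - 1
E[Q] = (-3 + 0)/2 = -1.5
E[Y] = 6 * (-1.5) - 1 = -10

-10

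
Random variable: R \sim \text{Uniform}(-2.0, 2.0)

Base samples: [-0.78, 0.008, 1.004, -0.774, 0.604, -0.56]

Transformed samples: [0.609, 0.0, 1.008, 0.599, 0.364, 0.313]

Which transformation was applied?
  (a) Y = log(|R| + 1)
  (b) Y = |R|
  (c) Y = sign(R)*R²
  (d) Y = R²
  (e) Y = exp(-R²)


Checking option (d) Y = R²:
  R = -0.78 -> Y = 0.609 ✓
  R = 0.008 -> Y = 0.0 ✓
  R = 1.004 -> Y = 1.008 ✓
All samples match this transformation.

(d) R²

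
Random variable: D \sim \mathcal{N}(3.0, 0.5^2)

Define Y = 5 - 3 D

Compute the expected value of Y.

For Y = -3D + 5:
E[Y] = -3 * E[D] + 5
E[D] = 3.0 = 3
E[Y] = -3 * 3 + 5 = -4

-4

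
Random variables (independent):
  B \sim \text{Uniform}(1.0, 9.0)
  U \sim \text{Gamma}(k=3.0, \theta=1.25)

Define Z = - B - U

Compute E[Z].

E[Z] = -1*E[B] - 1*E[U]
E[B] = 5
E[U] = 3.75
E[Z] = -1*5 - 1*3.75 = -8.75

-8.75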